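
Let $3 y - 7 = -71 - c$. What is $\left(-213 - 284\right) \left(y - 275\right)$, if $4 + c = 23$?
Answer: $\frac{451276}{3} \approx 1.5043 \cdot 10^{5}$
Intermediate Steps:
$c = 19$ ($c = -4 + 23 = 19$)
$y = - \frac{83}{3}$ ($y = \frac{7}{3} + \frac{-71 - 19}{3} = \frac{7}{3} + \frac{1}{3} \left(-90\right) = \frac{7}{3} - 30 = - \frac{83}{3} \approx -27.667$)
$\left(-213 - 284\right) \left(y - 275\right) = \left(-213 - 284\right) \left(- \frac{83}{3} - 275\right) = \left(-497\right) \left(- \frac{908}{3}\right) = \frac{451276}{3}$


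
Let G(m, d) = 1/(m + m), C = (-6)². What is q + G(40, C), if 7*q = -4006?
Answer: -320473/560 ≈ -572.27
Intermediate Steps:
q = -4006/7 (q = (⅐)*(-4006) = -4006/7 ≈ -572.29)
C = 36
G(m, d) = 1/(2*m)
q + G(40, C) = -4006/7 + (½)/40 = -4006/7 + (½)*(1/40) = -4006/7 + 1/80 = -320473/560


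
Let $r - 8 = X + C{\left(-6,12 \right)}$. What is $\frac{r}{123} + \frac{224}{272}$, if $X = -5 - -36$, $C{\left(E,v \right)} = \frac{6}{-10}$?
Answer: $\frac{3958}{3485} \approx 1.1357$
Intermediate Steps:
$C{\left(E,v \right)} = - \frac{3}{5}$ ($C{\left(E,v \right)} = 6 \left(- \frac{1}{10}\right) = - \frac{3}{5}$)
$X = 31$ ($X = -5 + 36 = 31$)
$r = \frac{192}{5}$ ($r = 8 + \left(31 - \frac{3}{5}\right) = 8 + \frac{152}{5} = \frac{192}{5} \approx 38.4$)
$\frac{r}{123} + \frac{224}{272} = \frac{192}{5 \cdot 123} + \frac{224}{272} = \frac{192}{5} \cdot \frac{1}{123} + 224 \cdot \frac{1}{272} = \frac{64}{205} + \frac{14}{17} = \frac{3958}{3485}$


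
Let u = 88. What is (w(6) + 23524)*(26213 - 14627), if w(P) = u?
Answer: 273568632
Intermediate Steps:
w(P) = 88
(w(6) + 23524)*(26213 - 14627) = (88 + 23524)*(26213 - 14627) = 23612*11586 = 273568632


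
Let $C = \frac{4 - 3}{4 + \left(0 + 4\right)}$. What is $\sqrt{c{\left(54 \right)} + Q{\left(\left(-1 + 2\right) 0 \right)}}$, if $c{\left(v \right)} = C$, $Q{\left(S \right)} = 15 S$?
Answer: $\frac{\sqrt{2}}{4} \approx 0.35355$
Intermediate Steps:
$C = \frac{1}{8}$ ($C = 1 \frac{1}{4 + 4} = 1 \cdot \frac{1}{8} = \frac{1}{8} \approx 0.125$)
$c{\left(v \right)} = \frac{1}{8}$
$\sqrt{c{\left(54 \right)} + Q{\left(\left(-1 + 2\right) 0 \right)}} = \sqrt{\frac{1}{8} + 15 \left(-1 + 2\right) 0} = \sqrt{\frac{1}{8} + 15 \cdot 1 \cdot 0} = \sqrt{\frac{1}{8} + 15 \cdot 0} = \sqrt{\frac{1}{8} + 0} = \sqrt{\frac{1}{8}} = \frac{\sqrt{2}}{4}$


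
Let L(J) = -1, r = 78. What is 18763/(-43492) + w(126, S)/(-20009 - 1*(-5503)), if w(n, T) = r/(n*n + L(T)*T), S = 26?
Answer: -1078498557169/2499921247300 ≈ -0.43141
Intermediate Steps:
w(n, T) = 78/(n**2 - T) (w(n, T) = 78/(n*n - T) = 78/(n**2 - T))
18763/(-43492) + w(126, S)/(-20009 - 1*(-5503)) = 18763/(-43492) + (78/(126**2 - 1*26))/(-20009 - 1*(-5503)) = 18763*(-1/43492) + (78/(15876 - 26))/(-20009 + 5503) = -18763/43492 + (78/15850)/(-14506) = -18763/43492 + (78*(1/15850))*(-1/14506) = -18763/43492 + (39/7925)*(-1/14506) = -18763/43492 - 39/114960050 = -1078498557169/2499921247300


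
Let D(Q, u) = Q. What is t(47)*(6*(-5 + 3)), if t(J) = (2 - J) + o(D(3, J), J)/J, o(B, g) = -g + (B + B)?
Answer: 25872/47 ≈ 550.47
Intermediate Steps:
o(B, g) = -g + 2*B
t(J) = 2 - J + (6 - J)/J (t(J) = (2 - J) + (-J + 2*3)/J = (2 - J) + (-J + 6)/J = (2 - J) + (6 - J)/J = 2 - J + (6 - J)/J)
t(47)*(6*(-5 + 3)) = (1 - 1*47 + 6/47)*(6*(-5 + 3)) = (1 - 47 + 6*(1/47))*(6*(-2)) = (1 - 47 + 6/47)*(-12) = -2156/47*(-12) = 25872/47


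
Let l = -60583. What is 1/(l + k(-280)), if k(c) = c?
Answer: -1/60863 ≈ -1.6430e-5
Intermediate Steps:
1/(l + k(-280)) = 1/(-60583 - 280) = 1/(-60863) = -1/60863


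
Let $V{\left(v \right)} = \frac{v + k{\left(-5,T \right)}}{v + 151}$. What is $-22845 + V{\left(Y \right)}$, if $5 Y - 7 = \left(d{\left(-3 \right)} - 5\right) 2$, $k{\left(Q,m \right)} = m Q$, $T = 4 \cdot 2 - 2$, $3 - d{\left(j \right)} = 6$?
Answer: $- \frac{17042529}{746} \approx -22845.0$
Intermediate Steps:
$d{\left(j \right)} = -3$ ($d{\left(j \right)} = 3 - 6 = -3$)
$T = 6$ ($T = 8 - 2 = 6$)
$k{\left(Q,m \right)} = Q m$
$Y = - \frac{9}{5}$ ($Y = \frac{7}{5} + \frac{\left(-3 - 5\right) 2}{5} = \frac{7}{5} + \frac{\left(-8\right) 2}{5} = \frac{7}{5} + \frac{1}{5} \left(-16\right) = \frac{7}{5} - \frac{16}{5} = - \frac{9}{5} \approx -1.8$)
$V{\left(v \right)} = \frac{-30 + v}{151 + v}$ ($V{\left(v \right)} = \frac{v - 30}{v + 151} = \frac{v - 30}{151 + v} = \frac{-30 + v}{151 + v}$)
$-22845 + V{\left(Y \right)} = -22845 + \frac{-30 - \frac{9}{5}}{151 - \frac{9}{5}} = -22845 + \frac{1}{\frac{746}{5}} \left(- \frac{159}{5}\right) = -22845 + \frac{5}{746} \left(- \frac{159}{5}\right) = -22845 - \frac{159}{746} = - \frac{17042529}{746}$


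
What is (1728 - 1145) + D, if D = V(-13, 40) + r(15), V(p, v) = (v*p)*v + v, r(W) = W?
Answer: -20162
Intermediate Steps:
V(p, v) = v + p*v² (V(p, v) = (p*v)*v + v = p*v² + v = v + p*v²)
D = -20745 (D = 40*(1 - 13*40) + 15 = 40*(1 - 520) + 15 = 40*(-519) + 15 = -20760 + 15 = -20745)
(1728 - 1145) + D = (1728 - 1145) - 20745 = 583 - 20745 = -20162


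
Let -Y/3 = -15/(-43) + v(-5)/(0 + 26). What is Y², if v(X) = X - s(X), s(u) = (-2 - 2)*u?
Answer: 4223025/1249924 ≈ 3.3786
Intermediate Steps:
s(u) = -4*u
v(X) = 5*X (v(X) = X - (-4)*X = X + 4*X = 5*X)
Y = 2055/1118 (Y = -3*(-15/(-43) + (5*(-5))/(0 + 26)) = -3*(-15*(-1/43) - 25/26) = -3*(15/43 - 25*1/26) = -3*(15/43 - 25/26) = -3*(-685/1118) = 2055/1118 ≈ 1.8381)
Y² = (2055/1118)² = 4223025/1249924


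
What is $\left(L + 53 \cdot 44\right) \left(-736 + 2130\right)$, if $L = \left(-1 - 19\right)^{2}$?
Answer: $3808408$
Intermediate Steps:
$L = 400$ ($L = \left(-20\right)^{2} = 400$)
$\left(L + 53 \cdot 44\right) \left(-736 + 2130\right) = \left(400 + 53 \cdot 44\right) \left(-736 + 2130\right) = \left(400 + 2332\right) 1394 = 2732 \cdot 1394 = 3808408$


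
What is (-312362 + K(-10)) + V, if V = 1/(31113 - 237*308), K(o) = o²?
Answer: -13078469347/41883 ≈ -3.1226e+5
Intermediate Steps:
V = -1/41883 (V = 1/(31113 - 72996) = 1/(-41883) = -1/41883 ≈ -2.3876e-5)
(-312362 + K(-10)) + V = (-312362 + (-10)²) - 1/41883 = (-312362 + 100) - 1/41883 = -312262 - 1/41883 = -13078469347/41883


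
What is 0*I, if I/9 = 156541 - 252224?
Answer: 0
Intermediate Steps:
I = -861147 (I = 9*(156541 - 252224) = 9*(-95683) = -861147)
0*I = 0*(-861147) = 0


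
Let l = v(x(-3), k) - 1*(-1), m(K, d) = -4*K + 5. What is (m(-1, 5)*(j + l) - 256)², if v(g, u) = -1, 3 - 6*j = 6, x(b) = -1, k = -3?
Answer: 271441/4 ≈ 67860.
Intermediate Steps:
j = -½ (j = ½ - ⅙*6 = ½ - 1 = -½ ≈ -0.50000)
m(K, d) = 5 - 4*K
l = 0 (l = -1 - 1*(-1) = -1 + 1 = 0)
(m(-1, 5)*(j + l) - 256)² = ((5 - 4*(-1))*(-½ + 0) - 256)² = ((5 + 4)*(-½) - 256)² = (9*(-½) - 256)² = (-9/2 - 256)² = (-521/2)² = 271441/4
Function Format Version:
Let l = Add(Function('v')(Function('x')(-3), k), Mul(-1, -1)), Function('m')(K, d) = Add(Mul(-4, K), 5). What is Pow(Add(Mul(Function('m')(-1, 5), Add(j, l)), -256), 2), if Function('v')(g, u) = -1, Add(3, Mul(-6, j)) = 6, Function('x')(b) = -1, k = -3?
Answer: Rational(271441, 4) ≈ 67860.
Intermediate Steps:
j = Rational(-1, 2) (j = Add(Rational(1, 2), Mul(Rational(-1, 6), 6)) = Add(Rational(1, 2), -1) = Rational(-1, 2) ≈ -0.50000)
Function('m')(K, d) = Add(5, Mul(-4, K))
l = 0 (l = Add(-1, Mul(-1, -1)) = Add(-1, 1) = 0)
Pow(Add(Mul(Function('m')(-1, 5), Add(j, l)), -256), 2) = Pow(Add(Mul(Add(5, Mul(-4, -1)), Add(Rational(-1, 2), 0)), -256), 2) = Pow(Add(Mul(Add(5, 4), Rational(-1, 2)), -256), 2) = Pow(Add(Mul(9, Rational(-1, 2)), -256), 2) = Pow(Add(Rational(-9, 2), -256), 2) = Pow(Rational(-521, 2), 2) = Rational(271441, 4)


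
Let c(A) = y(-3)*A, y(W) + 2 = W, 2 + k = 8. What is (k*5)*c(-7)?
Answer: 1050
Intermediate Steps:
k = 6 (k = -2 + 8 = 6)
y(W) = -2 + W
c(A) = -5*A (c(A) = (-2 - 3)*A = -5*A)
(k*5)*c(-7) = (6*5)*(-5*(-7)) = 30*35 = 1050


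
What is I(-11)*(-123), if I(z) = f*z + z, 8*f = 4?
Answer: 4059/2 ≈ 2029.5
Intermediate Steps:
f = 1/2 (f = (1/8)*4 = 1/2 ≈ 0.50000)
I(z) = 3*z/2 (I(z) = z/2 + z = 3*z/2)
I(-11)*(-123) = ((3/2)*(-11))*(-123) = -33/2*(-123) = 4059/2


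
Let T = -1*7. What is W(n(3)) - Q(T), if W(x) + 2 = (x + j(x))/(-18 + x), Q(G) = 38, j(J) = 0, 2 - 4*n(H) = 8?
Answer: -519/13 ≈ -39.923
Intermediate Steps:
n(H) = -3/2 (n(H) = 1/2 - 1/4*8 = 1/2 - 2 = -3/2)
T = -7
W(x) = -2 + x/(-18 + x) (W(x) = -2 + (x + 0)/(-18 + x) = -2 + x/(-18 + x))
W(n(3)) - Q(T) = (36 - 1*(-3/2))/(-18 - 3/2) - 1*38 = (36 + 3/2)/(-39/2) - 38 = -2/39*75/2 - 38 = -25/13 - 38 = -519/13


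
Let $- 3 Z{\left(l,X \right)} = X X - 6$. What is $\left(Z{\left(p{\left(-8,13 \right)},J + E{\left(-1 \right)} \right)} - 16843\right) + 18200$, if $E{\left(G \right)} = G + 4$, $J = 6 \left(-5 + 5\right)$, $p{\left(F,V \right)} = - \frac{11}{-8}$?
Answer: $1356$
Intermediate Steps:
$p{\left(F,V \right)} = \frac{11}{8}$ ($p{\left(F,V \right)} = \left(-11\right) \left(- \frac{1}{8}\right) = \frac{11}{8}$)
$J = 0$ ($J = 6 \cdot 0 = 0$)
$E{\left(G \right)} = 4 + G$
$Z{\left(l,X \right)} = 2 - \frac{X^{2}}{3}$ ($Z{\left(l,X \right)} = - \frac{X X - 6}{3} = - \frac{X^{2} - 6}{3} = - \frac{-6 + X^{2}}{3} = 2 - \frac{X^{2}}{3}$)
$\left(Z{\left(p{\left(-8,13 \right)},J + E{\left(-1 \right)} \right)} - 16843\right) + 18200 = \left(\left(2 - \frac{\left(0 + \left(4 - 1\right)\right)^{2}}{3}\right) - 16843\right) + 18200 = \left(\left(2 - \frac{\left(0 + 3\right)^{2}}{3}\right) - 16843\right) + 18200 = \left(\left(2 - \frac{3^{2}}{3}\right) - 16843\right) + 18200 = \left(\left(2 - 3\right) - 16843\right) + 18200 = \left(-1 - 16843\right) + 18200 = -16844 + 18200 = 1356$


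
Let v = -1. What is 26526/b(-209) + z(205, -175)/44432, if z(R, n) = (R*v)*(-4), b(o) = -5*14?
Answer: -147318229/388780 ≈ -378.92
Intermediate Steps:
b(o) = -70
z(R, n) = 4*R (z(R, n) = (R*(-1))*(-4) = -R*(-4) = 4*R)
26526/b(-209) + z(205, -175)/44432 = 26526/(-70) + (4*205)/44432 = 26526*(-1/70) + 820*(1/44432) = -13263/35 + 205/11108 = -147318229/388780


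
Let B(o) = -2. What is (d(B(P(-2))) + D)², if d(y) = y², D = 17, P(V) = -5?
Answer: 441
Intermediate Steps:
(d(B(P(-2))) + D)² = ((-2)² + 17)² = (4 + 17)² = 21² = 441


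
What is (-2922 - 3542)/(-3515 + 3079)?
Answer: 1616/109 ≈ 14.826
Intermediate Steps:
(-2922 - 3542)/(-3515 + 3079) = -6464/(-436) = -6464*(-1/436) = 1616/109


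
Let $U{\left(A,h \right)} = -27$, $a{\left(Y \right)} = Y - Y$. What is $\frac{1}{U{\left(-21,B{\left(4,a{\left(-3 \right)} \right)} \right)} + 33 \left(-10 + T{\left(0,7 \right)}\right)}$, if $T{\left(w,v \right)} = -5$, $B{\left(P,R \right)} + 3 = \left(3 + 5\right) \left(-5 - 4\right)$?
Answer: $- \frac{1}{522} \approx -0.0019157$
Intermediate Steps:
$a{\left(Y \right)} = 0$
$B{\left(P,R \right)} = -75$ ($B{\left(P,R \right)} = -3 + \left(3 + 5\right) \left(-5 - 4\right) = -3 + 8 \left(-9\right) = -3 - 72 = -75$)
$\frac{1}{U{\left(-21,B{\left(4,a{\left(-3 \right)} \right)} \right)} + 33 \left(-10 + T{\left(0,7 \right)}\right)} = \frac{1}{-27 + 33 \left(-10 - 5\right)} = \frac{1}{-27 + 33 \left(-15\right)} = \frac{1}{-27 - 495} = \frac{1}{-522} = - \frac{1}{522}$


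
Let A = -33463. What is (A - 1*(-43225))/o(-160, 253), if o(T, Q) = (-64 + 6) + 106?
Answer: 1627/8 ≈ 203.38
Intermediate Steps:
o(T, Q) = 48 (o(T, Q) = -58 + 106 = 48)
(A - 1*(-43225))/o(-160, 253) = (-33463 - 1*(-43225))/48 = (-33463 + 43225)*(1/48) = 9762*(1/48) = 1627/8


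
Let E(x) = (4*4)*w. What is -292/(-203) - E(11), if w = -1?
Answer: 3540/203 ≈ 17.438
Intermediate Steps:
E(x) = -16 (E(x) = (4*4)*(-1) = 16*(-1) = -16)
-292/(-203) - E(11) = -292/(-203) - 1*(-16) = -292*(-1/203) + 16 = 292/203 + 16 = 3540/203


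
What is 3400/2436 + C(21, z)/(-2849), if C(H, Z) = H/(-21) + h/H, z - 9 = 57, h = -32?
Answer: 807729/578347 ≈ 1.3966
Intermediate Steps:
z = 66 (z = 9 + 57 = 66)
C(H, Z) = -32/H - H/21 (C(H, Z) = H/(-21) - 32/H = H*(-1/21) - 32/H = -H/21 - 32/H = -32/H - H/21)
3400/2436 + C(21, z)/(-2849) = 3400/2436 + (-32/21 - 1/21*21)/(-2849) = 3400*(1/2436) + (-32*1/21 - 1)*(-1/2849) = 850/609 + (-32/21 - 1)*(-1/2849) = 850/609 - 53/21*(-1/2849) = 850/609 + 53/59829 = 807729/578347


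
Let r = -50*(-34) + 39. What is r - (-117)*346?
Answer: 42221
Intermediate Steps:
r = 1739 (r = 1700 + 39 = 1739)
r - (-117)*346 = 1739 - (-117)*346 = 1739 - 1*(-40482) = 1739 + 40482 = 42221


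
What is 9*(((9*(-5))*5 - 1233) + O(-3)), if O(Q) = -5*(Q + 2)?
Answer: -13077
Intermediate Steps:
O(Q) = -10 - 5*Q (O(Q) = -5*(2 + Q) = -10 - 5*Q)
9*(((9*(-5))*5 - 1233) + O(-3)) = 9*(((9*(-5))*5 - 1233) + (-10 - 5*(-3))) = 9*((-45*5 - 1233) + (-10 + 15)) = 9*((-225 - 1233) + 5) = 9*(-1458 + 5) = 9*(-1453) = -13077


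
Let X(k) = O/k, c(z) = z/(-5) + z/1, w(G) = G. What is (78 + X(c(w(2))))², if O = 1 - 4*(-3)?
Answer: 474721/64 ≈ 7417.5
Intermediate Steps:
c(z) = 4*z/5 (c(z) = z*(-⅕) + z*1 = -z/5 + z = 4*z/5)
O = 13 (O = 1 + 12 = 13)
X(k) = 13/k
(78 + X(c(w(2))))² = (78 + 13/(((⅘)*2)))² = (78 + 13/(8/5))² = (78 + 13*(5/8))² = (78 + 65/8)² = (689/8)² = 474721/64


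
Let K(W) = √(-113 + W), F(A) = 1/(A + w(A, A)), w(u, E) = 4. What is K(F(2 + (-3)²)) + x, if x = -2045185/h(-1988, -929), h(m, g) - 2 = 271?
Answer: -2045185/273 + 11*I*√210/15 ≈ -7491.5 + 10.627*I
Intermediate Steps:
h(m, g) = 273 (h(m, g) = 2 + 271 = 273)
F(A) = 1/(4 + A) (F(A) = 1/(A + 4) = 1/(4 + A))
x = -2045185/273 ≈ -7491.5
K(F(2 + (-3)²)) + x = √(-113 + 1/(4 + (2 + (-3)²))) - 2045185/273 = √(-113 + 1/(4 + (2 + 9))) - 2045185/273 = √(-113 + 1/(4 + 11)) - 2045185/273 = √(-113 + 1/15) - 2045185/273 = √(-1694/15) - 2045185/273 = 11*I*√210/15 - 2045185/273 = -2045185/273 + 11*I*√210/15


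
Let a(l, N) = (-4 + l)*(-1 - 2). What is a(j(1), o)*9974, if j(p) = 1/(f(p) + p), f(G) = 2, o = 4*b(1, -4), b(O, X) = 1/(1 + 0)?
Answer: 109714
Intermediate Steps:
b(O, X) = 1 (b(O, X) = 1/1 = 1)
o = 4 (o = 4*1 = 4)
j(p) = 1/(2 + p)
a(l, N) = 12 - 3*l (a(l, N) = (-4 + l)*(-3) = 12 - 3*l)
a(j(1), o)*9974 = (12 - 3/(2 + 1))*9974 = (12 - 3/3)*9974 = (12 - 3*1/3)*9974 = (12 - 1)*9974 = 11*9974 = 109714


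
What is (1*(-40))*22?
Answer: -880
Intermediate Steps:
(1*(-40))*22 = -40*22 = -880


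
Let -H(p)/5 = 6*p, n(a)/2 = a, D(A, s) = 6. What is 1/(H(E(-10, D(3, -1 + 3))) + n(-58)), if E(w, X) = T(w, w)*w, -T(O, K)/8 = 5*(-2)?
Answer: 1/23884 ≈ 4.1869e-5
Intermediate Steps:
T(O, K) = 80 (T(O, K) = -40*(-2) = -8*(-10) = 80)
n(a) = 2*a
E(w, X) = 80*w
H(p) = -30*p
1/(H(E(-10, D(3, -1 + 3))) + n(-58)) = 1/(-2400*(-10) + 2*(-58)) = 1/(-30*(-800) - 116) = 1/(24000 - 116) = 1/23884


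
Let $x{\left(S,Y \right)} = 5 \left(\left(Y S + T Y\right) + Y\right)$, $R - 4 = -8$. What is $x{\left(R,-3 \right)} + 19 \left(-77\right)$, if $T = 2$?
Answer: $-1448$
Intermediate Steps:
$R = -4$ ($R = 4 - 8 = -4$)
$x{\left(S,Y \right)} = 15 Y + 5 S Y$ ($x{\left(S,Y \right)} = 5 \left(\left(Y S + 2 Y\right) + Y\right) = 5 \left(\left(S Y + 2 Y\right) + Y\right) = 5 \left(\left(2 Y + S Y\right) + Y\right) = 5 \left(3 Y + S Y\right) = 15 Y + 5 S Y$)
$x{\left(R,-3 \right)} + 19 \left(-77\right) = 5 \left(-3\right) \left(3 - 4\right) + 19 \left(-77\right) = 5 \left(-3\right) \left(-1\right) - 1463 = 15 - 1463 = -1448$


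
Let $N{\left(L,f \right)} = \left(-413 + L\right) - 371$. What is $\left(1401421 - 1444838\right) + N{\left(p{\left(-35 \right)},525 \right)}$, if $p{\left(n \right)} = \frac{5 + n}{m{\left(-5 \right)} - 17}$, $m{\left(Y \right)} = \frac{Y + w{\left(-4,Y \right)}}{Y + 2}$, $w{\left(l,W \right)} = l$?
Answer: $- \frac{309392}{7} \approx -44199.0$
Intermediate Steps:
$m{\left(Y \right)} = \frac{-4 + Y}{2 + Y}$ ($m{\left(Y \right)} = \frac{Y - 4}{Y + 2} = \frac{-4 + Y}{2 + Y}$)
$p{\left(n \right)} = - \frac{5}{14} - \frac{n}{14}$ ($p{\left(n \right)} = \frac{5 + n}{\frac{-4 - 5}{2 - 5} - 17} = \frac{5 + n}{\frac{1}{-3} \left(-9\right) - 17} = \frac{5 + n}{\left(- \frac{1}{3}\right) \left(-9\right) - 17} = \frac{5 + n}{3 - 17} = \frac{5 + n}{-14} = \left(5 + n\right) \left(- \frac{1}{14}\right) = - \frac{5}{14} - \frac{n}{14}$)
$N{\left(L,f \right)} = -784 + L$
$\left(1401421 - 1444838\right) + N{\left(p{\left(-35 \right)},525 \right)} = \left(1401421 - 1444838\right) - \frac{5473}{7} = -43417 + \left(-784 + \left(- \frac{5}{14} + \frac{5}{2}\right)\right) = -43417 + \left(-784 + \frac{15}{7}\right) = -43417 - \frac{5473}{7} = - \frac{309392}{7}$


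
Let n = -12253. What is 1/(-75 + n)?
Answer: -1/12328 ≈ -8.1116e-5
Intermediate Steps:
1/(-75 + n) = 1/(-75 - 12253) = 1/(-12328) = -1/12328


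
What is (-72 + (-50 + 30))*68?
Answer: -6256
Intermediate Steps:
(-72 + (-50 + 30))*68 = (-72 - 20)*68 = -92*68 = -6256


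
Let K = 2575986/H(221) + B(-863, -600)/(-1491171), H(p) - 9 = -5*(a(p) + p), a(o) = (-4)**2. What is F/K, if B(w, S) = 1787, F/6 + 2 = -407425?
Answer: 102067278938856/91458040979 ≈ 1116.0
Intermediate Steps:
F = -2444562 (F = -12 + 6*(-407425) = -12 - 2444550 = -2444562)
a(o) = 16
H(p) = -71 - 5*p (H(p) = 9 - 5*(16 + p) = 9 + (-80 - 5*p) = -71 - 5*p)
K = -91458040979/41752788 (K = 2575986/(-71 - 5*221) + 1787/(-1491171) = 2575986/(-71 - 1105) + 1787*(-1/1491171) = 2575986/(-1176) - 1787/1491171 = 2575986*(-1/1176) - 1787/1491171 = -61333/28 - 1787/1491171 = -91458040979/41752788 ≈ -2190.5)
F/K = -2444562/(-91458040979/41752788) = -2444562*(-41752788/91458040979) = 102067278938856/91458040979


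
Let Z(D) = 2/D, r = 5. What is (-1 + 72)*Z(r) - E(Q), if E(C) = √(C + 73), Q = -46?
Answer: 142/5 - 3*√3 ≈ 23.204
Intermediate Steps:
E(C) = √(73 + C)
(-1 + 72)*Z(r) - E(Q) = (-1 + 72)*(2/5) - √(73 - 46) = 71*(2*(⅕)) - √27 = 71*(⅖) - 3*√3 = 142/5 - 3*√3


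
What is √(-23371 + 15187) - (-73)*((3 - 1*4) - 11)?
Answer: -876 + 2*I*√2046 ≈ -876.0 + 90.465*I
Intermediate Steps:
√(-23371 + 15187) - (-73)*((3 - 1*4) - 11) = √(-8184) - (-73)*((3 - 4) - 11) = 2*I*√2046 - (-73)*(-1 - 11) = 2*I*√2046 - (-73)*(-12) = 2*I*√2046 - 1*876 = 2*I*√2046 - 876 = -876 + 2*I*√2046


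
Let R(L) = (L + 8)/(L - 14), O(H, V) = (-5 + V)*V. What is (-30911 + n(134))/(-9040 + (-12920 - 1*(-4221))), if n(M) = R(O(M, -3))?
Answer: 17171/9855 ≈ 1.7424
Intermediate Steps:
O(H, V) = V*(-5 + V)
R(L) = (8 + L)/(-14 + L)
n(M) = 16/5 (n(M) = (8 - 3*(-5 - 3))/(-14 - 3*(-5 - 3)) = (8 - 3*(-8))/(-14 - 3*(-8)) = (8 + 24)/(-14 + 24) = 32/10 = (1/10)*32 = 16/5)
(-30911 + n(134))/(-9040 + (-12920 - 1*(-4221))) = (-30911 + 16/5)/(-9040 + (-12920 - 1*(-4221))) = -154539/(5*(-9040 + (-12920 + 4221))) = -154539/(5*(-9040 - 8699)) = -154539/5/(-17739) = -154539/5*(-1/17739) = 17171/9855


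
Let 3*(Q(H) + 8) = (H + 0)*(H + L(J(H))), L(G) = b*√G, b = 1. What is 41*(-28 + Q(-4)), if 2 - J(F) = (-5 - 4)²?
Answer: -3772/3 - 164*I*√79/3 ≈ -1257.3 - 485.89*I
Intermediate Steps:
J(F) = -79 (J(F) = 2 - (-5 - 4)² = 2 - 1*(-9)² = 2 - 1*81 = 2 - 81 = -79)
L(G) = √G (L(G) = 1*√G = √G)
Q(H) = -8 + H*(H + I*√79)/3 (Q(H) = -8 + ((H + 0)*(H + √(-79)))/3 = -8 + (H*(H + I*√79))/3 = -8 + H*(H + I*√79)/3)
41*(-28 + Q(-4)) = 41*(-28 + (-8 + (⅓)*(-4)² + (⅓)*I*(-4)*√79)) = 41*(-28 + (-8 + (⅓)*16 - 4*I*√79/3)) = 41*(-28 + (-8 + 16/3 - 4*I*√79/3)) = 41*(-28 + (-8/3 - 4*I*√79/3)) = 41*(-92/3 - 4*I*√79/3) = -3772/3 - 164*I*√79/3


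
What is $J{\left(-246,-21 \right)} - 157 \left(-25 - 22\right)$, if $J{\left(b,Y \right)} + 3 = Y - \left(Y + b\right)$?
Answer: $7622$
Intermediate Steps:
$J{\left(b,Y \right)} = -3 - b$ ($J{\left(b,Y \right)} = -3 + \left(Y - \left(Y + b\right)\right) = -3 - b$)
$J{\left(-246,-21 \right)} - 157 \left(-25 - 22\right) = \left(-3 - -246\right) - 157 \left(-25 - 22\right) = \left(-3 + 246\right) - 157 \left(-47\right) = 243 - -7379 = 243 + 7379 = 7622$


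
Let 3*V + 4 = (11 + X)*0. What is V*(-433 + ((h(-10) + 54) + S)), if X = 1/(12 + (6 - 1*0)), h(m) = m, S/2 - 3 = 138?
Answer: 428/3 ≈ 142.67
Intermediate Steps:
S = 282 (S = 6 + 2*138 = 6 + 276 = 282)
X = 1/18 (X = 1/(12 + (6 + 0)) = 1/(12 + 6) = 1/18 ≈ 0.055556)
V = -4/3 (V = -4/3 + ((11 + 1/18)*0)/3 = -4/3 + ((199/18)*0)/3 = -4/3 + (⅓)*0 = -4/3 + 0 = -4/3 ≈ -1.3333)
V*(-433 + ((h(-10) + 54) + S)) = -4*(-433 + ((-10 + 54) + 282))/3 = -4*(-433 + (44 + 282))/3 = -4*(-433 + 326)/3 = -4/3*(-107) = 428/3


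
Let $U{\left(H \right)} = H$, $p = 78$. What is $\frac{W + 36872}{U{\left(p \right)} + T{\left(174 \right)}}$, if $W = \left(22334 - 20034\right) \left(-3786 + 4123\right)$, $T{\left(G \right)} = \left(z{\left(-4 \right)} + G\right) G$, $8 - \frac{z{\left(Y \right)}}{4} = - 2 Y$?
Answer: $\frac{405986}{15177} \approx 26.75$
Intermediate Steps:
$z{\left(Y \right)} = 32 + 8 Y$ ($z{\left(Y \right)} = 32 - 4 \left(- 2 Y\right) = 32 + 8 Y$)
$T{\left(G \right)} = G^{2}$ ($T{\left(G \right)} = \left(\left(32 + 8 \left(-4\right)\right) + G\right) G = \left(\left(32 - 32\right) + G\right) G = \left(0 + G\right) G = G G = G^{2}$)
$W = 775100$ ($W = 2300 \cdot 337 = 775100$)
$\frac{W + 36872}{U{\left(p \right)} + T{\left(174 \right)}} = \frac{775100 + 36872}{78 + 174^{2}} = \frac{811972}{78 + 30276} = \frac{811972}{30354} = 811972 \cdot \frac{1}{30354} = \frac{405986}{15177}$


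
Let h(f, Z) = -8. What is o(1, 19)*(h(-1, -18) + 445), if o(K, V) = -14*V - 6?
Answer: -118864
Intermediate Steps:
o(K, V) = -6 - 14*V
o(1, 19)*(h(-1, -18) + 445) = (-6 - 14*19)*(-8 + 445) = (-6 - 266)*437 = -272*437 = -118864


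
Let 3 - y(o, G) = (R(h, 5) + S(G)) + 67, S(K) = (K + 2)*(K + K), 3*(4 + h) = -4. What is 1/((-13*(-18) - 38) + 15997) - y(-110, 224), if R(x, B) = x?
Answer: 4921376563/48579 ≈ 1.0131e+5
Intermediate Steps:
h = -16/3 (h = -4 + (⅓)*(-4) = -4 - 4/3 = -16/3 ≈ -5.3333)
S(K) = 2*K*(2 + K) (S(K) = (2 + K)*(2*K) = 2*K*(2 + K))
y(o, G) = -176/3 - 2*G*(2 + G) (y(o, G) = 3 - ((-16/3 + 2*G*(2 + G)) + 67) = 3 - (185/3 + 2*G*(2 + G)) = 3 + (-185/3 - 2*G*(2 + G)) = -176/3 - 2*G*(2 + G))
1/((-13*(-18) - 38) + 15997) - y(-110, 224) = 1/((-13*(-18) - 38) + 15997) - (-176/3 - 2*224*(2 + 224)) = 1/((234 - 38) + 15997) - (-176/3 - 2*224*226) = 1/(196 + 15997) - (-176/3 - 101248) = 1/16193 - 1*(-303920/3) = 1/16193 + 303920/3 = 4921376563/48579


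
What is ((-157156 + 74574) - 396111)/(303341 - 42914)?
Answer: -478693/260427 ≈ -1.8381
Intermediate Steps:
((-157156 + 74574) - 396111)/(303341 - 42914) = (-82582 - 396111)/260427 = -478693*1/260427 = -478693/260427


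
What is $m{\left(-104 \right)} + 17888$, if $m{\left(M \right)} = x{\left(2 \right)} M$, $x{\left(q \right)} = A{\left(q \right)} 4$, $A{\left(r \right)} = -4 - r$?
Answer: $20384$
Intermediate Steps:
$x{\left(q \right)} = -16 - 4 q$ ($x{\left(q \right)} = \left(-4 - q\right) 4 = -16 - 4 q$)
$m{\left(M \right)} = - 24 M$ ($m{\left(M \right)} = \left(-16 - 8\right) M = - 24 M$)
$m{\left(-104 \right)} + 17888 = \left(-24\right) \left(-104\right) + 17888 = 2496 + 17888 = 20384$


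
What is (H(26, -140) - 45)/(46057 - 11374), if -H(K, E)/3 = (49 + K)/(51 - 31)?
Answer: -75/46244 ≈ -0.0016218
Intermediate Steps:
H(K, E) = -147/20 - 3*K/20 (H(K, E) = -3*(49 + K)/(51 - 31) = -3*(49 + K)/20 = -3*(49/20 + K/20) = -147/20 - 3*K/20)
(H(26, -140) - 45)/(46057 - 11374) = ((-147/20 - 3/20*26) - 45)/(46057 - 11374) = ((-147/20 - 39/10) - 45)/34683 = (-45/4 - 45)*(1/34683) = -225/4*1/34683 = -75/46244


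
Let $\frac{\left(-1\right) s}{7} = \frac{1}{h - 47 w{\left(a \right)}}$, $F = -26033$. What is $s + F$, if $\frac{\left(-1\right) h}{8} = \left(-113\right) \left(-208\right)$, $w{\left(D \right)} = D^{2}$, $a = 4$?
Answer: $- \frac{4914613865}{188784} \approx -26033.0$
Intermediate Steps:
$h = -188032$ ($h = - 8 \left(\left(-113\right) \left(-208\right)\right) = \left(-8\right) 23504 = -188032$)
$s = \frac{7}{188784}$ ($s = - \frac{7}{-188032 - 47 \cdot 4^{2}} = - \frac{7}{-188032 - 752} = - \frac{7}{-188784} = \left(-7\right) \left(- \frac{1}{188784}\right) = \frac{7}{188784} \approx 3.7079 \cdot 10^{-5}$)
$s + F = \frac{7}{188784} - 26033 = - \frac{4914613865}{188784}$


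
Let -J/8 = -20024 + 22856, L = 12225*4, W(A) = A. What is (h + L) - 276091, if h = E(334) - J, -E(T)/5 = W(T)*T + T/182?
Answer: -69371500/91 ≈ -7.6232e+5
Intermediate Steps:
L = 48900
E(T) = -5*T**2 - 5*T/182 (E(T) = -5*(T*T + T/182) = -5*(T**2 + T*(1/182)) = -5*(T**2 + T/182) = -5*T**2 - 5*T/182)
J = -22656 (J = -8*(-20024 + 22856) = -8*2832 = -22656)
h = -48697119/91 (h = -5/182*334*(1 + 182*334) - 1*(-22656) = -5/182*334*(1 + 60788) + 22656 = -5/182*334*60789 + 22656 = -50758815/91 + 22656 = -48697119/91 ≈ -5.3513e+5)
(h + L) - 276091 = (-48697119/91 + 48900) - 276091 = -44247219/91 - 276091 = -69371500/91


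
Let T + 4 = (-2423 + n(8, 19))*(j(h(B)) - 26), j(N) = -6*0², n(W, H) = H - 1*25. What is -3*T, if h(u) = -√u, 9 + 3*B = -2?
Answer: -189450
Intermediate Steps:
n(W, H) = -25 + H (n(W, H) = H - 25 = -25 + H)
B = -11/3 (B = -3 + (⅓)*(-2) = -3 - ⅔ = -11/3 ≈ -3.6667)
j(N) = 0 (j(N) = -6*0 = 0)
T = 63150 (T = -4 + (-2423 + (-25 + 19))*(0 - 26) = -4 + (-2423 - 6)*(-26) = -4 - 2429*(-26) = -4 + 63154 = 63150)
-3*T = -3*63150 = -189450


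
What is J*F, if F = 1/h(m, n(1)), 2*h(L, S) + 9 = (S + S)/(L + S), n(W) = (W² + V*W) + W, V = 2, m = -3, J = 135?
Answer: -270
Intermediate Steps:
n(W) = W² + 3*W (n(W) = (W² + 2*W) + W = W² + 3*W)
h(L, S) = -9/2 + S/(L + S) (h(L, S) = -9/2 + ((S + S)/(L + S))/2 = -9/2 + ((2*S)/(L + S))/2 = -9/2 + (2*S/(L + S))/2 = -9/2 + S/(L + S))
F = -2 (F = 1/((-9*(-3) - 7*(3 + 1))/(2*(-3 + 1*(3 + 1)))) = 1/((27 - 7*4)/(2*(-3 + 1*4))) = 1/((27 - 7*4)/(2*(-3 + 4))) = 1/((½)*(27 - 28)/1) = 1/((½)*1*(-1)) = 1/(-½) = -2)
J*F = 135*(-2) = -270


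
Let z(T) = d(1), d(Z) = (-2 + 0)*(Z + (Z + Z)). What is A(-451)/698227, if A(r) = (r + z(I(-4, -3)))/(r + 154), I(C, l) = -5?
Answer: 457/207373419 ≈ 2.2038e-6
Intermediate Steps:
d(Z) = -6*Z (d(Z) = -2*(Z + 2*Z) = -6*Z)
z(T) = -6 (z(T) = -6*1 = -6)
A(r) = (-6 + r)/(154 + r) (A(r) = (r - 6)/(r + 154) = (-6 + r)/(154 + r))
A(-451)/698227 = ((-6 - 451)/(154 - 451))/698227 = (-457/(-297))*(1/698227) = -1/297*(-457)*(1/698227) = (457/297)*(1/698227) = 457/207373419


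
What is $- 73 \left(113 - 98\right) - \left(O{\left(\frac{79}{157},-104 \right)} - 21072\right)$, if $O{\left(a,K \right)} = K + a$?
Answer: $\frac{3152638}{157} \approx 20081.0$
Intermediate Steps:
$- 73 \left(113 - 98\right) - \left(O{\left(\frac{79}{157},-104 \right)} - 21072\right) = - 73 \left(113 - 98\right) - \left(\left(-104 + \frac{79}{157}\right) - 21072\right) = \left(-73\right) 15 - \left(\left(-104 + 79 \cdot \frac{1}{157}\right) - 21072\right) = -1095 - \left(\left(-104 + \frac{79}{157}\right) - 21072\right) = -1095 - \left(- \frac{16249}{157} - 21072\right) = -1095 - - \frac{3324553}{157} = -1095 + \frac{3324553}{157} = \frac{3152638}{157}$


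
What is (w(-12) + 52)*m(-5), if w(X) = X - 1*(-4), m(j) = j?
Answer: -220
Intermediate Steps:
w(X) = 4 + X (w(X) = X + 4 = 4 + X)
(w(-12) + 52)*m(-5) = ((4 - 12) + 52)*(-5) = (-8 + 52)*(-5) = 44*(-5) = -220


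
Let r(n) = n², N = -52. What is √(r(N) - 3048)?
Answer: 2*I*√86 ≈ 18.547*I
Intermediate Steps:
√(r(N) - 3048) = √((-52)² - 3048) = √(2704 - 3048) = √(-344) = 2*I*√86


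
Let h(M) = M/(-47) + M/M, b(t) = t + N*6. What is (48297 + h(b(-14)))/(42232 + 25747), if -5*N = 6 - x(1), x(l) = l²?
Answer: 2270026/3195013 ≈ 0.71049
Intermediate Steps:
N = -1 (N = -(6 - 1*1²)/5 = -(6 - 1*1)/5 = -(6 - 1)/5 = -⅕*5 = -1)
b(t) = -6 + t (b(t) = t - 1*6 = t - 6 = -6 + t)
h(M) = 1 - M/47 (h(M) = M*(-1/47) + 1 = -M/47 + 1 = 1 - M/47)
(48297 + h(b(-14)))/(42232 + 25747) = (48297 + (1 - (-6 - 14)/47))/(42232 + 25747) = (48297 + (1 - 1/47*(-20)))/67979 = (48297 + (1 + 20/47))*(1/67979) = (48297 + 67/47)*(1/67979) = (2270026/47)*(1/67979) = 2270026/3195013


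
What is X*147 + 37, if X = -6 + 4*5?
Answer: 2095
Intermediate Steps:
X = 14 (X = -6 + 20 = 14)
X*147 + 37 = 14*147 + 37 = 2058 + 37 = 2095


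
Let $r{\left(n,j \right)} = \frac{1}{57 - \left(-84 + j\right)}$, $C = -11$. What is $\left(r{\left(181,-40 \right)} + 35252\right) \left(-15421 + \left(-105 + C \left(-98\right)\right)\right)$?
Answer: $- \frac{92187096624}{181} \approx -5.0932 \cdot 10^{8}$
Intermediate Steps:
$r{\left(n,j \right)} = \frac{1}{141 - j}$
$\left(r{\left(181,-40 \right)} + 35252\right) \left(-15421 + \left(-105 + C \left(-98\right)\right)\right) = \left(- \frac{1}{-141 - 40} + 35252\right) \left(-15421 - -973\right) = \left(- \frac{1}{-181} + 35252\right) \left(-15421 + \left(-105 + 1078\right)\right) = \left(\left(-1\right) \left(- \frac{1}{181}\right) + 35252\right) \left(-15421 + 973\right) = \left(\frac{1}{181} + 35252\right) \left(-14448\right) = \frac{6380613}{181} \left(-14448\right) = - \frac{92187096624}{181}$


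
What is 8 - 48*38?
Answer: -1816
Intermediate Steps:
8 - 48*38 = 8 - 1824 = -1816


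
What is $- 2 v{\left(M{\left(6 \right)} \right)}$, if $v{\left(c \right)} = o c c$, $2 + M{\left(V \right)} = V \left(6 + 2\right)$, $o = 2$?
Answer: $-8464$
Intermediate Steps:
$M{\left(V \right)} = -2 + 8 V$ ($M{\left(V \right)} = -2 + V \left(6 + 2\right) = -2 + V 8 = -2 + 8 V$)
$v{\left(c \right)} = 2 c^{2}$ ($v{\left(c \right)} = 2 c c = 2 c^{2}$)
$- 2 v{\left(M{\left(6 \right)} \right)} = - 2 \cdot 2 \left(-2 + 8 \cdot 6\right)^{2} = - 2 \cdot 2 \left(-2 + 48\right)^{2} = - 2 \cdot 2 \cdot 46^{2} = - 2 \cdot 2 \cdot 2116 = \left(-2\right) 4232 = -8464$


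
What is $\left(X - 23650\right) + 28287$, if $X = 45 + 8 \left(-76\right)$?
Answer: $4074$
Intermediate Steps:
$X = -563$ ($X = 45 - 608 = -563$)
$\left(X - 23650\right) + 28287 = \left(-563 - 23650\right) + 28287 = -24213 + 28287 = 4074$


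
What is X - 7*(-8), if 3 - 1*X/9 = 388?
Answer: -3409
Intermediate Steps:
X = -3465 (X = 27 - 9*388 = 27 - 3492 = -3465)
X - 7*(-8) = -3465 - 7*(-8) = -3465 + 56 = -3409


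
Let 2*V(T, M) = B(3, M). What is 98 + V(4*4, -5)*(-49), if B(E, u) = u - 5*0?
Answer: 441/2 ≈ 220.50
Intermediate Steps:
B(E, u) = u (B(E, u) = u + 0 = u)
V(T, M) = M/2
98 + V(4*4, -5)*(-49) = 98 + ((½)*(-5))*(-49) = 98 - 5/2*(-49) = 98 + 245/2 = 441/2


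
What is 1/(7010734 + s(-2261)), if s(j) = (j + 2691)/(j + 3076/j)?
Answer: 5115197/35861284552368 ≈ 1.4264e-7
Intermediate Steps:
s(j) = (2691 + j)/(j + 3076/j)
1/(7010734 + s(-2261)) = 1/(7010734 - 2261*(2691 - 2261)/(3076 + (-2261)²)) = 1/(7010734 - 2261*430/(3076 + 5112121)) = 1/(7010734 - 2261*430/5115197) = 1/(7010734 - 2261*1/5115197*430) = 1/(7010734 - 972230/5115197) = 1/(35861284552368/5115197) = 5115197/35861284552368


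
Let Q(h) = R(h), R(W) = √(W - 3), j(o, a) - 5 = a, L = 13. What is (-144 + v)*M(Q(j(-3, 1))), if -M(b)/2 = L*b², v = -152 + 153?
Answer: 11154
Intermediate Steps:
j(o, a) = 5 + a
R(W) = √(-3 + W)
v = 1
Q(h) = √(-3 + h)
M(b) = -26*b²
(-144 + v)*M(Q(j(-3, 1))) = (-144 + 1)*(-26*(√(-3 + (5 + 1)))²) = -(-3718)*(√(-3 + 6))² = -(-3718)*(√3)² = -(-3718)*3 = -143*(-78) = 11154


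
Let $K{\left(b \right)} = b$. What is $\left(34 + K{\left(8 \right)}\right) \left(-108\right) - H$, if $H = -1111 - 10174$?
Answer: $6749$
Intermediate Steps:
$H = -11285$ ($H = -1111 - 10174 = -11285$)
$\left(34 + K{\left(8 \right)}\right) \left(-108\right) - H = \left(34 + 8\right) \left(-108\right) - -11285 = 42 \left(-108\right) + 11285 = -4536 + 11285 = 6749$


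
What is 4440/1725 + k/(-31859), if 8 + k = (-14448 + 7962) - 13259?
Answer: 11701859/3663785 ≈ 3.1939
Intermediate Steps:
k = -19753 (k = -8 + ((-14448 + 7962) - 13259) = -8 + (-6486 - 13259) = -8 - 19745 = -19753)
4440/1725 + k/(-31859) = 4440/1725 - 19753/(-31859) = 4440*(1/1725) - 19753*(-1/31859) = 296/115 + 19753/31859 = 11701859/3663785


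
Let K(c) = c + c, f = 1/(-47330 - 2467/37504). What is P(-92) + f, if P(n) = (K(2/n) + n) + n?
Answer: -7513858571963/40826536101 ≈ -184.04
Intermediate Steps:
f = -37504/1775066787 (f = 1/(-47330 - 2467*1/37504) = 1/(-47330 - 2467/37504) = 1/(-1775066787/37504) = -37504/1775066787 ≈ -2.1128e-5)
K(c) = 2*c
P(n) = 2*n + 4/n (P(n) = (2*(2/n) + n) + n = (4/n + n) + n = (n + 4/n) + n = 2*n + 4/n)
P(-92) + f = (2*(-92) + 4/(-92)) - 37504/1775066787 = (-184 + 4*(-1/92)) - 37504/1775066787 = (-184 - 1/23) - 37504/1775066787 = -4233/23 - 37504/1775066787 = -7513858571963/40826536101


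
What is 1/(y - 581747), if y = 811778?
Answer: 1/230031 ≈ 4.3472e-6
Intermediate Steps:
1/(y - 581747) = 1/(811778 - 581747) = 1/230031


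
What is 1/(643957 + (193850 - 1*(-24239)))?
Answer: 1/862046 ≈ 1.1600e-6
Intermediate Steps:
1/(643957 + (193850 - 1*(-24239))) = 1/(643957 + (193850 + 24239)) = 1/(643957 + 218089) = 1/862046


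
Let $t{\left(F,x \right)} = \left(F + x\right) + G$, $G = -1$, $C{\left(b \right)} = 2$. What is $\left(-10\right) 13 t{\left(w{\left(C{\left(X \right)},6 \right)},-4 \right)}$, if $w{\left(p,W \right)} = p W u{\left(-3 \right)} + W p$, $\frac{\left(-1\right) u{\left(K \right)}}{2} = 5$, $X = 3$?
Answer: $14690$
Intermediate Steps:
$u{\left(K \right)} = -10$ ($u{\left(K \right)} = \left(-2\right) 5 = -10$)
$w{\left(p,W \right)} = - 9 W p$ ($w{\left(p,W \right)} = p W \left(-10\right) + W p = W p \left(-10\right) + W p = - 10 W p + W p = - 9 W p$)
$t{\left(F,x \right)} = -1 + F + x$ ($t{\left(F,x \right)} = \left(F + x\right) - 1 = -1 + F + x$)
$\left(-10\right) 13 t{\left(w{\left(C{\left(X \right)},6 \right)},-4 \right)} = \left(-10\right) 13 \left(-1 - 54 \cdot 2 - 4\right) = - 130 \left(-1 - 108 - 4\right) = \left(-130\right) \left(-113\right) = 14690$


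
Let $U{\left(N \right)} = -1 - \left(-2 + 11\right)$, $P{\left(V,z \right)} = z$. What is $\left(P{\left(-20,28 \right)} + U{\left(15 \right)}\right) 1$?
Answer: $18$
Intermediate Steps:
$U{\left(N \right)} = -10$ ($U{\left(N \right)} = -1 - 9 = -10$)
$\left(P{\left(-20,28 \right)} + U{\left(15 \right)}\right) 1 = \left(28 - 10\right) 1 = 18 \cdot 1 = 18$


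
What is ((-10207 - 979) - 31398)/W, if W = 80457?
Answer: -42584/80457 ≈ -0.52928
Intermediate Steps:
((-10207 - 979) - 31398)/W = ((-10207 - 979) - 31398)/80457 = (-11186 - 31398)*(1/80457) = -42584*1/80457 = -42584/80457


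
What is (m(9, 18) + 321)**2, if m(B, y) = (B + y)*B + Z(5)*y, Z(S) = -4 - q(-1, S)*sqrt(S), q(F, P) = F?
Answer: 243684 + 17712*sqrt(5) ≈ 2.8329e+5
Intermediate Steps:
Z(S) = -4 + sqrt(S) (Z(S) = -4 - (-1)*sqrt(S) = -4 + sqrt(S))
m(B, y) = B*(B + y) + y*(-4 + sqrt(5)) (m(B, y) = (B + y)*B + (-4 + sqrt(5))*y = B*(B + y) + y*(-4 + sqrt(5)))
(m(9, 18) + 321)**2 = ((9**2 + 9*18 - 1*18*(4 - sqrt(5))) + 321)**2 = ((81 + 162 + (-72 + 18*sqrt(5))) + 321)**2 = ((171 + 18*sqrt(5)) + 321)**2 = (492 + 18*sqrt(5))**2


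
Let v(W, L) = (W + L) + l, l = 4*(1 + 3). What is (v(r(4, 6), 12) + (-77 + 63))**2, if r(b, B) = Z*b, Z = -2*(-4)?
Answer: 2116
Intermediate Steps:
Z = 8
l = 16 (l = 4*4 = 16)
r(b, B) = 8*b
v(W, L) = 16 + L + W (v(W, L) = (W + L) + 16 = (L + W) + 16 = 16 + L + W)
(v(r(4, 6), 12) + (-77 + 63))**2 = ((16 + 12 + 8*4) + (-77 + 63))**2 = ((16 + 12 + 32) - 14)**2 = (60 - 14)**2 = 46**2 = 2116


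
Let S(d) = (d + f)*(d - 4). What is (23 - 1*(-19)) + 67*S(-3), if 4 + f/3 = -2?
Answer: 9891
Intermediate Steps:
f = -18 (f = -12 + 3*(-2) = -12 - 6 = -18)
S(d) = (-18 + d)*(-4 + d) (S(d) = (d - 18)*(d - 4) = (-18 + d)*(-4 + d))
(23 - 1*(-19)) + 67*S(-3) = (23 - 1*(-19)) + 67*(72 + (-3)² - 22*(-3)) = (23 + 19) + 67*(72 + 9 + 66) = 42 + 67*147 = 42 + 9849 = 9891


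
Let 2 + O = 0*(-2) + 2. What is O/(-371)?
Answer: 0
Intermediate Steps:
O = 0 (O = -2 + (0*(-2) + 2) = -2 + (0 + 2) = -2 + 2 = 0)
O/(-371) = 0/(-371) = -1/371*0 = 0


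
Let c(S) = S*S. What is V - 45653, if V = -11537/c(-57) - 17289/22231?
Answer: -3297761228915/72228519 ≈ -45657.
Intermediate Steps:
c(S) = S**2
V = -312651008/72228519 (V = -11537/((-57)**2) - 17289/22231 = -11537/3249 - 17289*1/22231 = -11537*1/3249 - 17289/22231 = -11537/3249 - 17289/22231 = -312651008/72228519 ≈ -4.3286)
V - 45653 = -312651008/72228519 - 45653 = -3297761228915/72228519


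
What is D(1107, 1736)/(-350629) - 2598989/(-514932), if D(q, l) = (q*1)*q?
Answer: 280258009613/180550092228 ≈ 1.5522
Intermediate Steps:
D(q, l) = q**2 (D(q, l) = q*q = q**2)
D(1107, 1736)/(-350629) - 2598989/(-514932) = 1107**2/(-350629) - 2598989/(-514932) = 1225449*(-1/350629) - 2598989*(-1/514932) = -1225449/350629 + 2598989/514932 = 280258009613/180550092228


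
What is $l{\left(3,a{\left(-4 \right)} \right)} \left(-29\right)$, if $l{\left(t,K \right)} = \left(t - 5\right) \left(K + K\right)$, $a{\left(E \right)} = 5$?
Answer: $580$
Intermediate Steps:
$l{\left(t,K \right)} = 2 K \left(-5 + t\right)$ ($l{\left(t,K \right)} = \left(-5 + t\right) 2 K = 2 K \left(-5 + t\right)$)
$l{\left(3,a{\left(-4 \right)} \right)} \left(-29\right) = 2 \cdot 5 \left(-5 + 3\right) \left(-29\right) = 2 \cdot 5 \left(-2\right) \left(-29\right) = \left(-20\right) \left(-29\right) = 580$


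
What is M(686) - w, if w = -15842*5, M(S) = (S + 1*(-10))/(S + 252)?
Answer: 37149828/469 ≈ 79211.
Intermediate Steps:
M(S) = (-10 + S)/(252 + S) (M(S) = (S - 10)/(252 + S) = (-10 + S)/(252 + S))
w = -79210
M(686) - w = (-10 + 686)/(252 + 686) - 1*(-79210) = 676/938 + 79210 = (1/938)*676 + 79210 = 338/469 + 79210 = 37149828/469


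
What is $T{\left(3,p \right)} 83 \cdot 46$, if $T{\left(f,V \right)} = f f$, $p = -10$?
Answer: $34362$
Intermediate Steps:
$T{\left(f,V \right)} = f^{2}$
$T{\left(3,p \right)} 83 \cdot 46 = 3^{2} \cdot 83 \cdot 46 = 9 \cdot 83 \cdot 46 = 747 \cdot 46 = 34362$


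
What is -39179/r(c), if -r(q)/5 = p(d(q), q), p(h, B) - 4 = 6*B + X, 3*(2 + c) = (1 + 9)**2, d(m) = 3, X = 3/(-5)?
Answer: 1351/33 ≈ 40.939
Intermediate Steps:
X = -3/5 (X = 3*(-1/5) = -3/5 ≈ -0.60000)
c = 94/3 (c = -2 + (1 + 9)**2/3 = -2 + (1/3)*10**2 = -2 + (1/3)*100 = -2 + 100/3 = 94/3 ≈ 31.333)
p(h, B) = 17/5 + 6*B (p(h, B) = 4 + (6*B - 3/5) = 4 + (-3/5 + 6*B) = 17/5 + 6*B)
r(q) = -17 - 30*q (r(q) = -5*(17/5 + 6*q) = -17 - 30*q)
-39179/r(c) = -39179/(-17 - 30*94/3) = -39179/(-17 - 940) = -39179/(-957) = -39179*(-1/957) = 1351/33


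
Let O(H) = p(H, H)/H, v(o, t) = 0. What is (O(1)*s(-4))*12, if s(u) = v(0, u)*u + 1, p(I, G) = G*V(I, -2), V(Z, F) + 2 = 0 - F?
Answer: 0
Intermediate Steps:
V(Z, F) = -2 - F (V(Z, F) = -2 + (0 - F) = -2 - F)
p(I, G) = 0 (p(I, G) = G*(-2 - 1*(-2)) = G*(-2 + 2) = G*0 = 0)
s(u) = 1 (s(u) = 0*u + 1 = 0 + 1 = 1)
O(H) = 0 (O(H) = 0/H = 0)
(O(1)*s(-4))*12 = (0*1)*12 = 0*12 = 0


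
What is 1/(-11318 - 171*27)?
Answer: -1/15935 ≈ -6.2755e-5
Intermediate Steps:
1/(-11318 - 171*27) = 1/(-11318 - 4617) = 1/(-15935) = -1/15935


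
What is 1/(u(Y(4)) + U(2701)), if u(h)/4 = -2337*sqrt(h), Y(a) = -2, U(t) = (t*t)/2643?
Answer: 19281744843/1274071250454193 + 65299977252*I*sqrt(2)/1274071250454193 ≈ 1.5134e-5 + 7.2483e-5*I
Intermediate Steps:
U(t) = t**2/2643 (U(t) = t**2*(1/2643) = t**2/2643)
u(h) = -9348*sqrt(h) (u(h) = 4*(-2337*sqrt(h)) = -9348*sqrt(h))
1/(u(Y(4)) + U(2701)) = 1/(-9348*I*sqrt(2) + (1/2643)*2701**2) = 1/(-9348*I*sqrt(2) + (1/2643)*7295401) = 1/(-9348*I*sqrt(2) + 7295401/2643) = 1/(7295401/2643 - 9348*I*sqrt(2))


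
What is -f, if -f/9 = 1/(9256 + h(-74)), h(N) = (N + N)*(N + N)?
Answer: 9/31160 ≈ 0.00028883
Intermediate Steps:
h(N) = 4*N**2 (h(N) = (2*N)*(2*N) = 4*N**2)
f = -9/31160 (f = -9/(9256 + 4*(-74)**2) = -9/(9256 + 4*5476) = -9/(9256 + 21904) = -9/31160 ≈ -0.00028883)
-f = -1*(-9/31160) = 9/31160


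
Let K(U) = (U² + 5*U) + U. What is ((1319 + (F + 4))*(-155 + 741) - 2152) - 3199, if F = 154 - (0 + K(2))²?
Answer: 710155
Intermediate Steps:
K(U) = U² + 6*U
F = -102 (F = 154 - (0 + 2*(6 + 2))² = 154 - (0 + 2*8)² = 154 - (0 + 16)² = 154 - 1*16² = 154 - 1*256 = 154 - 256 = -102)
((1319 + (F + 4))*(-155 + 741) - 2152) - 3199 = ((1319 + (-102 + 4))*(-155 + 741) - 2152) - 3199 = ((1319 - 98)*586 - 2152) - 3199 = (1221*586 - 2152) - 3199 = (715506 - 2152) - 3199 = 713354 - 3199 = 710155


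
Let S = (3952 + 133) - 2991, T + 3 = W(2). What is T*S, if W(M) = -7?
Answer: -10940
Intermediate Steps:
T = -10 (T = -3 - 7 = -10)
S = 1094 (S = 4085 - 2991 = 1094)
T*S = -10*1094 = -10940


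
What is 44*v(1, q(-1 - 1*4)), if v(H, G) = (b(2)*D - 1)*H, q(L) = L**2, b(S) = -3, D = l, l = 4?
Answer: -572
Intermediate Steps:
D = 4
v(H, G) = -13*H (v(H, G) = (-3*4 - 1)*H = (-12 - 1)*H = -13*H)
44*v(1, q(-1 - 1*4)) = 44*(-13*1) = 44*(-13) = -572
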